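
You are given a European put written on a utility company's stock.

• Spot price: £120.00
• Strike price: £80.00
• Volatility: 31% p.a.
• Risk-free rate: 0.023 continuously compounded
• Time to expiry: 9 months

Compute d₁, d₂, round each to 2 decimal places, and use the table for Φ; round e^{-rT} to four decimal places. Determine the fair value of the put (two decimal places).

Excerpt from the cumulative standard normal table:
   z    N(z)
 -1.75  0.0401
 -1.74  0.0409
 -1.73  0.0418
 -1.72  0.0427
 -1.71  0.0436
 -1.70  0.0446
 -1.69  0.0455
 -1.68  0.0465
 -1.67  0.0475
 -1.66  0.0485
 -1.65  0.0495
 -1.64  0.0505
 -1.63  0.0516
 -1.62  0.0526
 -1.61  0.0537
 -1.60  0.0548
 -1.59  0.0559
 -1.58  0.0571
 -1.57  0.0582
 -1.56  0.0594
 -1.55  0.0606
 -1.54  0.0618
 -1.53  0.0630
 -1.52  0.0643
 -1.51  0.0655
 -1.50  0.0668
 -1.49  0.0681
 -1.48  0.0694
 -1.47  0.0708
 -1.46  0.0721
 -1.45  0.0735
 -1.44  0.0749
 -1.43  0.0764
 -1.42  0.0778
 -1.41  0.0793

σ√T = 0.31 × 0.8660 = 0.2685
d₁ = [ln(120/80) + (0.023 + ½·0.31²)·0.75] / (σ√T) = (0.4055 + 0.0533) / 0.2685 = 1.7088 ⇒ 1.71
d₂ = 1.7088 − 0.2685 = 1.4403 ⇒ 1.44
exp(−rT) = exp(−0.023·0.75) = 0.9829
N(−d₂) = N(-1.44) = 0.0749;  N(−d₁) = N(-1.71) = 0.0436
P = 80·0.9829·0.0749 − 120·0.0436 = 5.8895 − 5.2320 = 0.6575

£0.66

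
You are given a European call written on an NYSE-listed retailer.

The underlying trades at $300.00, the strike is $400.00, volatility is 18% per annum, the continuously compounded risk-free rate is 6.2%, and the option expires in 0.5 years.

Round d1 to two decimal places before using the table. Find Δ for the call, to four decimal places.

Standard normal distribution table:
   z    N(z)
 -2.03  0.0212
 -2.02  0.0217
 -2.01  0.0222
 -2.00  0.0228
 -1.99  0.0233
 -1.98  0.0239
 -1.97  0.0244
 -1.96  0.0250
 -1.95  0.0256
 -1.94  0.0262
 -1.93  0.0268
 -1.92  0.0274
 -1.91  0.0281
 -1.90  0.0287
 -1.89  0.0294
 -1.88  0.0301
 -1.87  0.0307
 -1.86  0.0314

σ√T = 0.18 × 0.7071 = 0.1273
d₁ = [ln(300/400) + (0.062 + 0.18²/2)·0.5] / 0.1273 = [-0.2877 + 0.0391] / 0.1273 = -1.9530 ≈ -1.95
N(d₁) = N(-1.95) = 0.0256
Δ_call = N(d₁) = 0.0256

0.0256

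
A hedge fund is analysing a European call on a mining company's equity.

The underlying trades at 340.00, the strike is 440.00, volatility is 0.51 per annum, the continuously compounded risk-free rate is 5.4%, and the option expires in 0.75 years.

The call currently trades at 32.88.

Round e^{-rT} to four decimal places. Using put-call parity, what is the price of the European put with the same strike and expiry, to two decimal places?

115.41

e^(−rT) = e^(−0.054·0.75) = 0.9603
Put-call parity: C − P = S − K·e^(−rT) = 340 − 440·0.9603 = 340 − 422.5320 = -82.5320
P = C − (C − P) = 32.88 − (-82.5320) = 115.4120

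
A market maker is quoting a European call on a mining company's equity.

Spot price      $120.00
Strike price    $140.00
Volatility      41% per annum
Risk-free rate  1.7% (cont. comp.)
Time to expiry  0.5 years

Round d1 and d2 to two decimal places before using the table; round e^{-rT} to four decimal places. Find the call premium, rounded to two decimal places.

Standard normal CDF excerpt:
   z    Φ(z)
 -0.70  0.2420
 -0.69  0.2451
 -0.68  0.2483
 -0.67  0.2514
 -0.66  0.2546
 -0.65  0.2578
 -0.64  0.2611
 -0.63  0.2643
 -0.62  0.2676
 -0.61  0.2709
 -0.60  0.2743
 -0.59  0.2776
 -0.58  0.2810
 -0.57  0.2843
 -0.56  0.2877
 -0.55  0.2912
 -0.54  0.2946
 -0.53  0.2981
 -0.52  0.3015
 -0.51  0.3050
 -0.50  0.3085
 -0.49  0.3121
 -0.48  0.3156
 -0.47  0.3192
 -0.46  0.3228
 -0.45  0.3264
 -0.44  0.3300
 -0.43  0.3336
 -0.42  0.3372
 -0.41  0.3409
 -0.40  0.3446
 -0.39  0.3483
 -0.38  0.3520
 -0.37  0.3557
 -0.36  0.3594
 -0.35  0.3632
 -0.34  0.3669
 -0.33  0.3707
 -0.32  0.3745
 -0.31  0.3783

T = 0.5;  σ√T = 0.2899
d₁ = [ln(120/140) + (0.017 + 0.41²/2)·0.5] / 0.2899 = [-0.1542 + 0.0505] / 0.2899 = -0.3574 ⇒ -0.36
d₂ = d₁ − σ√T = -0.3574 − 0.2899 = -0.6473 ⇒ -0.65
exp(−rT) = exp(−0.017·0.5) = 0.9915
N(d₁) = N(-0.36) = 0.3594;  N(d₂) = N(-0.65) = 0.2578
C = 120·0.3594 − 140·0.9915·0.2578 = 43.1280 − 35.7852 = 7.3428

$7.34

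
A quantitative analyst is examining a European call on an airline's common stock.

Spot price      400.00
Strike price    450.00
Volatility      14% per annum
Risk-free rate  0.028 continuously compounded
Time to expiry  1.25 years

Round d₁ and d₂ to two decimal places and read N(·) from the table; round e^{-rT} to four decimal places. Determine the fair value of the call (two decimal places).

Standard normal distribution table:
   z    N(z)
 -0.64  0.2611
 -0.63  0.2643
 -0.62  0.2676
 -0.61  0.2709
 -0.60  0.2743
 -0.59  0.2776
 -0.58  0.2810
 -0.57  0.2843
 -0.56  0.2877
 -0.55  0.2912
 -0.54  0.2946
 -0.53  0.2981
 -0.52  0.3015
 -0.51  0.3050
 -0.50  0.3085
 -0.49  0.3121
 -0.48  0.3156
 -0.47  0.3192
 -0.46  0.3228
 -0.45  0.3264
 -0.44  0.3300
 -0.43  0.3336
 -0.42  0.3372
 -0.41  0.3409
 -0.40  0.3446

σ√T = 0.14 × 1.1180 = 0.1565
d₁ = [ln(400/450) + (0.028 + 0.14²/2)·1.25] / 0.1565 = [-0.1178 + 0.0473] / 0.1565 = -0.4506 → -0.45
d₂ = d₁ − σ√T = -0.4506 − 0.1565 = -0.6071 → -0.61
exp(−rT) = exp(−0.028·1.25) = 0.9656
N(d₁) = N(-0.45) = 0.3264;  N(d₂) = N(-0.61) = 0.2709
C = 400·0.3264 − 450·0.9656·0.2709 = 130.5600 − 117.7115 = 12.8485

12.85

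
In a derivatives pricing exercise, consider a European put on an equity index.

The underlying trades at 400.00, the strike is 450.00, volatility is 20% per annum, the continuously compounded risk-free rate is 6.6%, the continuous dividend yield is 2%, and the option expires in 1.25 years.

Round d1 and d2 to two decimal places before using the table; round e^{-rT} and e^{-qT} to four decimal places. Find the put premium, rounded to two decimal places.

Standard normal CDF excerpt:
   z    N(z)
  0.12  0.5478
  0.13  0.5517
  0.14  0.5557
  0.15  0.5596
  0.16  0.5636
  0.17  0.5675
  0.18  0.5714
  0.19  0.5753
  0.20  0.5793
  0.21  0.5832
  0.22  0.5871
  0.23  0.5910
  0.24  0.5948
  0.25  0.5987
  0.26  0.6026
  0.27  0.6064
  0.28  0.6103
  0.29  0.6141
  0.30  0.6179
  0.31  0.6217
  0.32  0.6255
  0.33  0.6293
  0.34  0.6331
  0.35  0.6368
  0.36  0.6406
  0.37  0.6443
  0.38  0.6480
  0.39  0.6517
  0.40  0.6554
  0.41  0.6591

σ√T = 0.2·√1.25 = 0.2236
ln(S/K) + (r − q + σ²/2)T = ln(400/450) + (0.066 − 0.02 + 0.2²/2)·1.25 = -0.1178 + 0.0825 = -0.0353
d₁ = -0.0353 / 0.2236 = -0.1578 → -0.16
d₂ = d₁ − σ√T = -0.1578 − 0.2236 = -0.3814 → -0.38
exp(−qT) = exp(−0.02·1.25) = 0.9753;  exp(−rT) = exp(−0.066·1.25) = 0.9208
P = 450·0.9208·N(0.38) − 400·0.9753·N(0.16) = 450·0.9208·0.6480 − 400·0.9753·0.5636 = 268.5053 − 219.8716 = 48.6336

48.63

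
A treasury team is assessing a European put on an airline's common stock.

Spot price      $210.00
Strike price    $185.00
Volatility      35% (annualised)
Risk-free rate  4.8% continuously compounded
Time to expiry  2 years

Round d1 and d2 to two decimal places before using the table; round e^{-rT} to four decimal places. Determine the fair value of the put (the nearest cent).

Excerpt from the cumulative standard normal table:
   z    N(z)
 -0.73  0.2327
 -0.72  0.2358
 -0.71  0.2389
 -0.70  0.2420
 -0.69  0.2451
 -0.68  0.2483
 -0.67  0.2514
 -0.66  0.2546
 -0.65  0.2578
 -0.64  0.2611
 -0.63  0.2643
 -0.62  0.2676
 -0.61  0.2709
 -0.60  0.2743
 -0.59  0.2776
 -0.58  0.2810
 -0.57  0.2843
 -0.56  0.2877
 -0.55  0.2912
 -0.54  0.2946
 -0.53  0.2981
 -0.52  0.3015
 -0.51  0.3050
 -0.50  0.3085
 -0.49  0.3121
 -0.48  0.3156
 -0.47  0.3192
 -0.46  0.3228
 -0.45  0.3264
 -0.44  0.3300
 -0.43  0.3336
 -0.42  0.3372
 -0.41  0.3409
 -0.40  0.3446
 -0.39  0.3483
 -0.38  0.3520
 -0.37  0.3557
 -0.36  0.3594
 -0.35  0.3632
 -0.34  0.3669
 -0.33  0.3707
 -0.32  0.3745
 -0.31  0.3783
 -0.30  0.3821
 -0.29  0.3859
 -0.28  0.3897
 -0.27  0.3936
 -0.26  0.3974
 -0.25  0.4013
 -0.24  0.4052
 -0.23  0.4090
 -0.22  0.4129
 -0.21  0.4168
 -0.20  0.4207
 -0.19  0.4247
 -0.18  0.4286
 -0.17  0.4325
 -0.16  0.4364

σ√T = 0.35·√2 = 0.4950
ln(S/K) + (r + σ²/2)T = ln(210/185) + (0.048 + 0.35²/2)·2 = 0.1268 + 0.2185 = 0.3453
d₁ = 0.3453 / 0.4950 = 0.6975 → 0.70
d₂ = d₁ − σ√T = 0.6975 − 0.4950 = 0.2025 → 0.20
e^(−rT) = e^(−0.048·2) = 0.9085
N(−d₂) = N(-0.20) = 0.4207;  N(−d₁) = N(-0.70) = 0.2420
P = 185·0.9085·0.4207 − 210·0.2420 = 70.7081 − 50.8200 = 19.8881

$19.89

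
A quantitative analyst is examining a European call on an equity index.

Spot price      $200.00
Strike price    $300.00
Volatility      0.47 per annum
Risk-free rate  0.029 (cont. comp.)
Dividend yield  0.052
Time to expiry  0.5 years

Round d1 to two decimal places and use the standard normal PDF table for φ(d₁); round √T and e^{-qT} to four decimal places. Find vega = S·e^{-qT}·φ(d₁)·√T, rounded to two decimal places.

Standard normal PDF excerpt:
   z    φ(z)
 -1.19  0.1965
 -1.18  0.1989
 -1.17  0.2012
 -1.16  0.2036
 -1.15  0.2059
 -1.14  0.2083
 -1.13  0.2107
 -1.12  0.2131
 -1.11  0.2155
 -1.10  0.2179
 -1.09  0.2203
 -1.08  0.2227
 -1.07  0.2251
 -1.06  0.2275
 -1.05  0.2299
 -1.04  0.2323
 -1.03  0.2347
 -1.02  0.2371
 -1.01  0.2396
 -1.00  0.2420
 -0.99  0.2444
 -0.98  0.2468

30.35

σ√T = 0.47 × 0.7071 = 0.3323
d₁ = [ln(200/300) + (0.029 − 0.052 + ½·0.47²)·0.5] / (σ√T) = (-0.4055 + 0.0437) / 0.3323 = -1.0885 which rounds to -1.09
√T = √0.5 = 0.7071
φ(d₁) = φ(-1.09) = 0.2203
exp(−qT) = exp(−0.052·0.5) = 0.9743
vega = S·exp(−qT)·φ(d₁)·√T = 200·0.9743·0.2203·0.7071 = 30.3541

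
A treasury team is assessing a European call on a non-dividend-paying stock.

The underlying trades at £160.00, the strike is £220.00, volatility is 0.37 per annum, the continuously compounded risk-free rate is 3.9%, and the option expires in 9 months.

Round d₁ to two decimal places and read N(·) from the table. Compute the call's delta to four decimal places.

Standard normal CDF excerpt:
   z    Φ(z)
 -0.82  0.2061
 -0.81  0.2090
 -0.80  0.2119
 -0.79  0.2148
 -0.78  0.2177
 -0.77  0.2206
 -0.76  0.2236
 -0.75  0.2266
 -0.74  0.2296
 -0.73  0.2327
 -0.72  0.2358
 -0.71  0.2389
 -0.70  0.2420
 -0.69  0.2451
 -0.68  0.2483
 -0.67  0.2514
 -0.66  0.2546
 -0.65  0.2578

σ√T = 0.37·√0.75 = 0.3204
ln(S/K) + (r + σ²/2)T = ln(160/220) + (0.039 + 0.37²/2)·0.75 = -0.3185 + 0.0806 = -0.2379
d₁ = -0.2379 / 0.3204 = -0.7423 ≈ -0.74
N(d₁) = N(-0.74) = 0.2296
Δ_call = N(d₁) = 0.2296

0.2296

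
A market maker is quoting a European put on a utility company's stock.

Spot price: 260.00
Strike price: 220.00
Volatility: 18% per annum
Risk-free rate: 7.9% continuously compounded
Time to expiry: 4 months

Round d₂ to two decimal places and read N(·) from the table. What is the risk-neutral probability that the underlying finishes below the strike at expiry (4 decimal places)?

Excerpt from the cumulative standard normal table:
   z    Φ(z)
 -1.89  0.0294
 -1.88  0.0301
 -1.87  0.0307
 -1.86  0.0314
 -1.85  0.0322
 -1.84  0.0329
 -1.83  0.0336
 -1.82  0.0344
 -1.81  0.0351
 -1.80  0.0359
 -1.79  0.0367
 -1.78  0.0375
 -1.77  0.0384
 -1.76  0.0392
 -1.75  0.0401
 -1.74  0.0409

0.0351

σ√T = 0.18·√0.3333 = 0.1039
ln(S/K) + (r + σ²/2)T = ln(260/220) + (0.079 + 0.18²/2)·0.3333 = 0.1671 + 0.0317 = 0.1988
d₁ = 0.1988 / 0.1039 = 1.9128 → 1.91
d₂ = d₁ − σ√T = 1.9128 − 0.1039 = 1.8089 → 1.81
Risk-neutral Pr[S_T < K] = N(−d₂) = N(-1.81) = 0.0351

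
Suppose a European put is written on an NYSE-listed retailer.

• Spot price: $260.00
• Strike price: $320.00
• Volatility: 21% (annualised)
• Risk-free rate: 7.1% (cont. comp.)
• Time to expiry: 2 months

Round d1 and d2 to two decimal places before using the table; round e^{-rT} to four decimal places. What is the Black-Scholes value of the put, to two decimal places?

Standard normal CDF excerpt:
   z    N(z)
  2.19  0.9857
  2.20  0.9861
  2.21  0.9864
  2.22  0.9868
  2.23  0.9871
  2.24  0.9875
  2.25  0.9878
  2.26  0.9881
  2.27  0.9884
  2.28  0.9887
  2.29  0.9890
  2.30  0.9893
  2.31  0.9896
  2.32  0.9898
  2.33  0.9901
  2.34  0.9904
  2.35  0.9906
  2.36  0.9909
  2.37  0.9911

$56.34

T = 0.1667;  σ√T = 0.0857
ln(S/K) + (r + σ²/2)T = ln(260/320) + (0.071 + 0.21²/2)·0.1667 = -0.2076 + 0.0155 = -0.1921
d₁ = -0.1921 / 0.0857 = -2.2411 ⇒ -2.24
d₂ = d₁ − σ√T = -2.2411 − 0.0857 = -2.3268 ⇒ -2.33
e^(−rT) = e^(−0.071·0.1667) = 0.9882
N(−d₂) = N(2.33) = 0.9901;  N(−d₁) = N(2.24) = 0.9875
P = 320·0.9882·0.9901 − 260·0.9875 = 313.0934 − 256.7500 = 56.3434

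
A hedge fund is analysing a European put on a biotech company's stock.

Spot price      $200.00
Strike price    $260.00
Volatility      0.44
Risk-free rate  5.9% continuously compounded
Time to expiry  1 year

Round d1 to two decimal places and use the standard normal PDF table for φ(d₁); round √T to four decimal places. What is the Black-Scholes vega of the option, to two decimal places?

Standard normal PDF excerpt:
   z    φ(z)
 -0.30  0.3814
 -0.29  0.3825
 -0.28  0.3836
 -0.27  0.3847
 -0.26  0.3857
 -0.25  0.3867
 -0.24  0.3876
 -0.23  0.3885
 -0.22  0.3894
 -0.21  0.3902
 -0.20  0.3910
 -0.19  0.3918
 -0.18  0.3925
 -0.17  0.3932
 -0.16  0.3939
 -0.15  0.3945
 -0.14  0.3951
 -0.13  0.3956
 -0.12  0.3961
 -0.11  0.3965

σ√T = 0.44·√1 = 0.4400
d₁ = [ln(200/260) + (0.059 + 0.44²/2)·1] / 0.4400 = [-0.2624 + 0.1558] / 0.4400 = -0.2422 ⇒ -0.24
√T = √1 = 1.0000
φ(d₁) = φ(-0.24) = 0.3876
vega = S·φ(d₁)·√T = 200·0.3876·1.0000 = 77.5200

77.52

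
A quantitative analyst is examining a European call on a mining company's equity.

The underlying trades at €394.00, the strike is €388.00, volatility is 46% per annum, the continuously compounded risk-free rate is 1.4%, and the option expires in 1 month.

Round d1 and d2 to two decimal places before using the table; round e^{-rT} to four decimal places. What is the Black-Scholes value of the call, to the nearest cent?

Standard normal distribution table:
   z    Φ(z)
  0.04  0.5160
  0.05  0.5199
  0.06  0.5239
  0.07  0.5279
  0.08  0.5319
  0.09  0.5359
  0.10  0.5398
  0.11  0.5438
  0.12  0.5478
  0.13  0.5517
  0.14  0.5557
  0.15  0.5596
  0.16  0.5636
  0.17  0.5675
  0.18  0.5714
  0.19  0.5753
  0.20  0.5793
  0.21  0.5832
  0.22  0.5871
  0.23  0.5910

€23.64

σ√T = 0.46·√0.08333 = 0.1328
ln(S/K) + (r + σ²/2)T = ln(394/388) + (0.014 + 0.46²/2)·0.08333 = 0.0153 + 0.0100 = 0.0253
d₁ = 0.0253 / 0.1328 = 0.1907 → 0.19
d₂ = d₁ − σ√T = 0.1907 − 0.1328 = 0.0580 → 0.06
e^(−rT) = e^(−0.014·0.08333) = 0.9988
N(d₁) = N(0.19) = 0.5753;  N(d₂) = N(0.06) = 0.5239
C = 394·0.5753 − 388·0.9988·0.5239 = 226.6682 − 203.0293 = 23.6389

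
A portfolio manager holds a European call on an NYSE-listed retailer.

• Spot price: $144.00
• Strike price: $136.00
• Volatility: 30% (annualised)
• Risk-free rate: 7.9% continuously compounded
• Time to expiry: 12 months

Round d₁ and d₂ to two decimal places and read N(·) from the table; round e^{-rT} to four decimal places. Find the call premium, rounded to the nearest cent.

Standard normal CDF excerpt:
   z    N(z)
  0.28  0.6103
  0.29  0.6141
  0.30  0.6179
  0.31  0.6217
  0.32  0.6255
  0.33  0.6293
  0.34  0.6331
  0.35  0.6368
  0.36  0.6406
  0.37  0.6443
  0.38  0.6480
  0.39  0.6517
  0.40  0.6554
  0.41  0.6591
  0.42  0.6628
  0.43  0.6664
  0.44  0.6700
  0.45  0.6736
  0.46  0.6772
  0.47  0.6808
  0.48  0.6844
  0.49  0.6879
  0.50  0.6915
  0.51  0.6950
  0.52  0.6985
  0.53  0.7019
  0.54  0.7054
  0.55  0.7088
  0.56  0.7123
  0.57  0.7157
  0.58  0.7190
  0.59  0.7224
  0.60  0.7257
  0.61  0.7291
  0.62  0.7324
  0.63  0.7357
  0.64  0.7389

$26.85

T = 1;  σ√T = 0.3000
d₁ = [ln(144/136) + (0.079 + 0.3²/2)·1] / 0.3000 = [0.0572 + 0.1240] / 0.3000 = 0.6039 → 0.60
d₂ = d₁ − σ√T = 0.6039 − 0.3000 = 0.3039 → 0.30
exp(−rT) = exp(−0.079·1) = 0.9240
C = 144·N(0.60) − 136·0.9240·N(0.30) = 144·0.7257 − 136·0.9240·0.6179 = 104.5008 − 77.6478 = 26.8530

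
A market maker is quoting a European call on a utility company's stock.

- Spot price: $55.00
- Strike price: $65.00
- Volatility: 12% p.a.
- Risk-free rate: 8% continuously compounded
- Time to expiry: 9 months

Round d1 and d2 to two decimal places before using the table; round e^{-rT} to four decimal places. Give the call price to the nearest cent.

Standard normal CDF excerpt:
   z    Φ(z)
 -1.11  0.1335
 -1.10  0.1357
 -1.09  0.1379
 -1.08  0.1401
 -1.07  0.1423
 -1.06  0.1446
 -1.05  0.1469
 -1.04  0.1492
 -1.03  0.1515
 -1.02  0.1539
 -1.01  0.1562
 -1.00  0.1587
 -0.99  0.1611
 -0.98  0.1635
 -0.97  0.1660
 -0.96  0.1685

$0.42

T = 0.75;  σ√T = 0.1039
d₁ = [ln(55/65) + (0.08 + 0.12²/2)·0.75] / 0.1039 = [-0.1671 + 0.0654] / 0.1039 = -0.9782 ≈ -0.98
d₂ = d₁ − σ√T = -0.9782 − 0.1039 = -1.0821 ≈ -1.08
exp(−rT) = exp(−0.08·0.75) = 0.9418
C = 55·N(-0.98) − 65·0.9418·N(-1.08) = 55·0.1635 − 65·0.9418·0.1401 = 8.9925 − 8.5765 = 0.4160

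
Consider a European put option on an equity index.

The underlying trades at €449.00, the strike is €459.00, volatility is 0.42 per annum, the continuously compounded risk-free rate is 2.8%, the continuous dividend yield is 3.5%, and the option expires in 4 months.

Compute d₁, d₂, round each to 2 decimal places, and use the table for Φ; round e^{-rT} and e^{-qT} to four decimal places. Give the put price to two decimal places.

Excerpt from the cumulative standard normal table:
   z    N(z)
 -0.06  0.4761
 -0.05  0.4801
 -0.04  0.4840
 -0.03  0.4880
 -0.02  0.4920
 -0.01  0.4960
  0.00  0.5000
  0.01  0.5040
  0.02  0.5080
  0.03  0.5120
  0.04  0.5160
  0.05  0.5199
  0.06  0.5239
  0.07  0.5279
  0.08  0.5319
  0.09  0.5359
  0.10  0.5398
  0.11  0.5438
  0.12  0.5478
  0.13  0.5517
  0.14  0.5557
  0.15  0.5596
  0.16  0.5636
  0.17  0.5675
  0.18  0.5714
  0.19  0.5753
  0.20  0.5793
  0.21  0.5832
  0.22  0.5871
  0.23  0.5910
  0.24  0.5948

€48.63

σ√T = 0.42 × 0.5774 = 0.2425
d₁ = [ln(449/459) + (0.028 − 0.035 + 0.42²/2)·0.3333] / 0.2425 = [-0.0220 + 0.0271] / 0.2425 = 0.0208 ⇒ 0.02
d₂ = d₁ − σ√T = 0.0208 − 0.2425 = -0.2217 ⇒ -0.22
exp(−qT) = exp(−0.035·0.3333) = 0.9884;  exp(−rT) = exp(−0.028·0.3333) = 0.9907
P = 459·0.9907·N(0.22) − 449·0.9884·N(-0.02) = 459·0.9907·0.5871 − 449·0.9884·0.4920 = 266.9727 − 218.3455 = 48.6273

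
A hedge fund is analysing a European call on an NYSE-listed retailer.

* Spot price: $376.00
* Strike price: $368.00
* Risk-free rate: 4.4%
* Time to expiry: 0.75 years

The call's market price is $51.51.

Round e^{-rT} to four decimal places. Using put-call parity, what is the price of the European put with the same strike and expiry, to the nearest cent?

$31.55

e^(−rT) = e^(−0.044·0.75) = 0.9675
Put-call parity: C − P = S − K·e^(−rT) = 376 − 368·0.9675 = 376 − 356.0400 = 19.9600
P = C − (C − P) = 51.51 − (19.9600) = 31.5500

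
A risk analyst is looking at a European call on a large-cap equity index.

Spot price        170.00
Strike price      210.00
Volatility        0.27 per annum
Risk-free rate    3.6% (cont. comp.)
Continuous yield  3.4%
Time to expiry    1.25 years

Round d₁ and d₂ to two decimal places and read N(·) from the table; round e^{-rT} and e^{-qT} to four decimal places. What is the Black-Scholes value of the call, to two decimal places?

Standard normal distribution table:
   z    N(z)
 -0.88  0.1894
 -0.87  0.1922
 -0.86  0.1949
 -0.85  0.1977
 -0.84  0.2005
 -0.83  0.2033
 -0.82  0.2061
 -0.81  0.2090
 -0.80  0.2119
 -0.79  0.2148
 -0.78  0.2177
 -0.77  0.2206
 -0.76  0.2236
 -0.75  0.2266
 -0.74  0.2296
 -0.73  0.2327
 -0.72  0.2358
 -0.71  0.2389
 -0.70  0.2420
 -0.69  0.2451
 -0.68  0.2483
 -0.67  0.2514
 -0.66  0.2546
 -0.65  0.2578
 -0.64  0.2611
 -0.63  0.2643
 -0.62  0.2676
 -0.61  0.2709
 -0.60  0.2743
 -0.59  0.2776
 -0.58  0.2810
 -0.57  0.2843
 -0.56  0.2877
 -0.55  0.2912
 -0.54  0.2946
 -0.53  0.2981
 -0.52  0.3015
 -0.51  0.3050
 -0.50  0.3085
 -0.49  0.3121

σ√T = 0.27 × 1.1180 = 0.3019
ln(S/K) + (r − q + σ²/2)T = ln(170/210) + (0.036 − 0.034 + 0.27²/2)·1.25 = -0.2113 + 0.0481 = -0.1632
d₁ = -0.1632 / 0.3019 = -0.5408 ⇒ -0.54
d₂ = d₁ − σ√T = -0.5408 − 0.3019 = -0.8427 ⇒ -0.84
exp(−qT) = exp(−0.034·1.25) = 0.9584;  exp(−rT) = exp(−0.036·1.25) = 0.9560
N(d₁) = N(-0.54) = 0.2946;  N(d₂) = N(-0.84) = 0.2005
C = 170·0.9584·0.2946 − 210·0.9560·0.2005 = 47.9986 − 40.2524 = 7.7462

7.75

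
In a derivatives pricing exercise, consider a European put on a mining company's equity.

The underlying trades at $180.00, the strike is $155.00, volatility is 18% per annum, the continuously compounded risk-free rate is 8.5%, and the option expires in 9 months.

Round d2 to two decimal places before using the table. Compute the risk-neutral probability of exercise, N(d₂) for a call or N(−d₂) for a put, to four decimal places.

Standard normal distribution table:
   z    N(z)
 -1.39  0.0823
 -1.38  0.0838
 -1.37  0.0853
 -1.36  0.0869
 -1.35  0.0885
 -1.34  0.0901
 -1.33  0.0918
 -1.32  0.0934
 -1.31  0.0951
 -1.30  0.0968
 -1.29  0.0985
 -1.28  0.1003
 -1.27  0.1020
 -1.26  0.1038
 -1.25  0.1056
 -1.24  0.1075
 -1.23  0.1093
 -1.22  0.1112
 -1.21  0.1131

T = 0.75;  σ√T = 0.1559
d₁ = [ln(180/155) + (0.085 + ½·0.18²)·0.75] / (σ√T) = (0.1495 + 0.0759) / 0.1559 = 1.4461 → 1.45
d₂ = 1.4461 − 0.1559 = 1.2903 → 1.29
Risk-neutral Pr[S_T < K] = N(−d₂) = N(-1.29) = 0.0985

0.0985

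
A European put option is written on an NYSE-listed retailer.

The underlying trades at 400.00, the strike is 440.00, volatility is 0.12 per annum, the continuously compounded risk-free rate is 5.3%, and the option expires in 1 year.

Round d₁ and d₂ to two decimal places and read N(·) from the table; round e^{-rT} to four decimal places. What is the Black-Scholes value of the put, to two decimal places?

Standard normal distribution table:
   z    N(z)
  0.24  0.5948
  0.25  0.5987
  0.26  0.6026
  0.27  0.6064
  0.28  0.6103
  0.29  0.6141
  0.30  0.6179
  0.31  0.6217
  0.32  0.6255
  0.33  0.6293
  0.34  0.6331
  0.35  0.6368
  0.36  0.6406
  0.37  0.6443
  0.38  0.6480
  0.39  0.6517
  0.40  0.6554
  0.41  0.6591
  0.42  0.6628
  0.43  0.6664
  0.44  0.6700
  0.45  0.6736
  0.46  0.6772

29.40

σ√T = 0.12·√1 = 0.1200
d₁ = [ln(400/440) + (0.053 + 0.12²/2)·1] / 0.1200 = [-0.0953 + 0.0602] / 0.1200 = -0.2926 ⇒ -0.29
d₂ = d₁ − σ√T = -0.2926 − 0.1200 = -0.4126 ⇒ -0.41
exp(−rT) = exp(−0.053·1) = 0.9484
P = 440·0.9484·N(0.41) − 400·N(0.29) = 440·0.9484·0.6591 − 400·0.6141 = 275.0398 − 245.6400 = 29.3998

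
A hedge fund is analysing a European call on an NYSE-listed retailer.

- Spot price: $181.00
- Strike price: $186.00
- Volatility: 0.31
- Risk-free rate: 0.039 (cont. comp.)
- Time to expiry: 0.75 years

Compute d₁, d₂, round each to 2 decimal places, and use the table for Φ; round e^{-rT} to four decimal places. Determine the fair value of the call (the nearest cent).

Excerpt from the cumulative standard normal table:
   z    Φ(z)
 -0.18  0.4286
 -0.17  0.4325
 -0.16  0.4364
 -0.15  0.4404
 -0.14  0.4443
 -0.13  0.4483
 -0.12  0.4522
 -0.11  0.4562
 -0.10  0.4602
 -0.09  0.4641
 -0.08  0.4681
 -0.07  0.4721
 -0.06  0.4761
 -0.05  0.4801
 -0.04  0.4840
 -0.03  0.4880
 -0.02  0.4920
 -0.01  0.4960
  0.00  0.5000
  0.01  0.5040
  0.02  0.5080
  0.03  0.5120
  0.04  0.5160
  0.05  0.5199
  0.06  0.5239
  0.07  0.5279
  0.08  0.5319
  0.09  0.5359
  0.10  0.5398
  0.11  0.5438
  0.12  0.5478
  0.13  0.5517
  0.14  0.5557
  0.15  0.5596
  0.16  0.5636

$19.60

T = 0.75;  σ√T = 0.2685
d₁ = [ln(181/186) + (0.039 + 0.31²/2)·0.75] / 0.2685 = [-0.0272 + 0.0653] / 0.2685 = 0.1417 → 0.14
d₂ = d₁ − σ√T = 0.1417 − 0.2685 = -0.1268 → -0.13
exp(−rT) = exp(−0.039·0.75) = 0.9712
N(d₁) = N(0.14) = 0.5557;  N(d₂) = N(-0.13) = 0.4483
C = 181·0.5557 − 186·0.9712·0.4483 = 100.5817 − 80.9823 = 19.5994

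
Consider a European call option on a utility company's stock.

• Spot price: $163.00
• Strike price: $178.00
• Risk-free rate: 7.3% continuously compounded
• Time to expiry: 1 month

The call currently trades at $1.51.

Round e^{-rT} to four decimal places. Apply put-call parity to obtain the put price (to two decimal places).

$15.42

e^(−rT) = e^(−0.073·0.08333) = 0.9939
Put-call parity: C − P = S − K·e^(−rT) = 163 − 178·0.9939 = 163 − 176.9142 = -13.9142
P = C − (C − P) = 1.51 − (-13.9142) = 15.4242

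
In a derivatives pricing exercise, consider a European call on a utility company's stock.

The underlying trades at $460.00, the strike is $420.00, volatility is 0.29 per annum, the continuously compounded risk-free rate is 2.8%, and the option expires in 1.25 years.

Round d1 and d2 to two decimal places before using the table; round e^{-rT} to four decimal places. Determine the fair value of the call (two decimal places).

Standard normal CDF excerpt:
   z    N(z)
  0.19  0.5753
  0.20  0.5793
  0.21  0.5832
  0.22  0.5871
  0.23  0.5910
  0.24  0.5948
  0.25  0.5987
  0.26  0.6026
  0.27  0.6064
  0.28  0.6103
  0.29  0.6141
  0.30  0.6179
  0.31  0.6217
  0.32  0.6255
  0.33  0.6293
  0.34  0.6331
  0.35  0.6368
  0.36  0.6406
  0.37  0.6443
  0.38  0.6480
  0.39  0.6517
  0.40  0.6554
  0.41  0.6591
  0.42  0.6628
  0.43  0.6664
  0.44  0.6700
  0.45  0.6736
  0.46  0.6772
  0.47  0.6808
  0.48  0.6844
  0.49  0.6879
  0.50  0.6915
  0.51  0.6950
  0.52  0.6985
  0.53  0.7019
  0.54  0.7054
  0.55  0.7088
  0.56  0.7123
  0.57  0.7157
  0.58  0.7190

T = 1.25;  σ√T = 0.3242
d₁ = [ln(460/420) + (0.028 + 0.29²/2)·1.25] / 0.3242 = [0.0910 + 0.0876] / 0.3242 = 0.5506 ≈ 0.55
d₂ = d₁ − σ√T = 0.5506 − 0.3242 = 0.2264 ≈ 0.23
exp(−rT) = exp(−0.028·1.25) = 0.9656
N(d₁) = N(0.55) = 0.7088;  N(d₂) = N(0.23) = 0.5910
C = 460·0.7088 − 420·0.9656·0.5910 = 326.0480 − 239.6812 = 86.3668

$86.37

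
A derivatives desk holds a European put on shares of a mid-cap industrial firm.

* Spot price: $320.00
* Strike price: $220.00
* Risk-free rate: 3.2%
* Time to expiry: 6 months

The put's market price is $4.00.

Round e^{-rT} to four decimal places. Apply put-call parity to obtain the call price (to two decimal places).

$107.50

exp(−rT) = exp(−0.032·0.5) = 0.9841
Put-call parity: C − P = S − K·e^(−rT) = 320 − 220·0.9841 = 320 − 216.5020 = 103.4980
C = P + (C − P) = 4.00 + (103.4980) = 107.4980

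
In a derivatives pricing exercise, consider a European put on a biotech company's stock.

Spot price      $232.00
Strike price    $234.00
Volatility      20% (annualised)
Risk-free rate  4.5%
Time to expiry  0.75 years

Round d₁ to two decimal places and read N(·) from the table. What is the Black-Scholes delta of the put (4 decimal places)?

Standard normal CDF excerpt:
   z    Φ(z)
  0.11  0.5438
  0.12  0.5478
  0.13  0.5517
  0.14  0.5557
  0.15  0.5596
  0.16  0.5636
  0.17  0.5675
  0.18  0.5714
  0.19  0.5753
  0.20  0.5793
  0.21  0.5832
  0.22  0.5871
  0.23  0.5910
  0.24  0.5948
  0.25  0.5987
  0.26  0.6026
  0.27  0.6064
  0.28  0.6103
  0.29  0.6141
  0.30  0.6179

-0.4090

σ√T = 0.2 × 0.8660 = 0.1732
d₁ = [ln(232/234) + (0.045 + 0.2²/2)·0.75] / 0.1732 = [-0.0086 + 0.0488] / 0.1732 = 0.2319 → 0.23
N(d₁) = N(0.23) = 0.5910
Δ_put = N(d₁) − 1 = 0.5910 − 1 = -0.4090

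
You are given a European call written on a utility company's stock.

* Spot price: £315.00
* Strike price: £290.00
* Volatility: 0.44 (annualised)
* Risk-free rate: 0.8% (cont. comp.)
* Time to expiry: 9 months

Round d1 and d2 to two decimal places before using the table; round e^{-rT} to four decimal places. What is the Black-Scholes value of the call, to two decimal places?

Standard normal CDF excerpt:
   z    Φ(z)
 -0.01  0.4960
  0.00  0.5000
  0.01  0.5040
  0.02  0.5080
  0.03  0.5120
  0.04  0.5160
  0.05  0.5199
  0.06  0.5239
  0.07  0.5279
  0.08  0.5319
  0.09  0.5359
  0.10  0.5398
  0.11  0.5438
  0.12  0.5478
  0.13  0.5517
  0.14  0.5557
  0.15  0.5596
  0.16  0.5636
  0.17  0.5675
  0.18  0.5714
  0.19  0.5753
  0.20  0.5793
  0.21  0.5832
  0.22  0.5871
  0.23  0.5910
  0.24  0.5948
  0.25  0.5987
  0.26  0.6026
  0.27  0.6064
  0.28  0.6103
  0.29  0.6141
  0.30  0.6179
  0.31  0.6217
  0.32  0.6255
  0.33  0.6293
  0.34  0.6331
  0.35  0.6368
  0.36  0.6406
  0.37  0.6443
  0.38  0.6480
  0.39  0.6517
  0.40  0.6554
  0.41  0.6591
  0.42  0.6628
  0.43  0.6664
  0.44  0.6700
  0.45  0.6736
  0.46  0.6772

£60.04

T = 0.75;  σ√T = 0.3811
d₁ = [ln(315/290) + (0.008 + ½·0.44²)·0.75] / (σ√T) = (0.0827 + 0.0786) / 0.3811 = 0.4233 which rounds to 0.42
d₂ = 0.4233 − 0.3811 = 0.0422 which rounds to 0.04
e^(−rT) = e^(−0.008·0.75) = 0.9940
C = 315·N(0.42) − 290·0.9940·N(0.04) = 315·0.6628 − 290·0.9940·0.5160 = 208.7820 − 148.7422 = 60.0398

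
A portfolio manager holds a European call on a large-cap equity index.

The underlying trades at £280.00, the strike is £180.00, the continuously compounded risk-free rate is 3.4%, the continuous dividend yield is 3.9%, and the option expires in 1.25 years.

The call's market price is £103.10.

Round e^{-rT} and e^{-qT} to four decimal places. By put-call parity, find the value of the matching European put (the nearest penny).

exp(−qT) = exp(−0.039·1.25) = 0.9524;  exp(−rT) = exp(−0.034·1.25) = 0.9584
Put-call parity: C − P = S·e^(−qT) − K·e^(−rT) = 280·0.9524 − 180·0.9584 = 266.6720 − 172.5120 = 94.1600
P = C − (C − P) = 103.10 − (94.1600) = 8.9400

£8.94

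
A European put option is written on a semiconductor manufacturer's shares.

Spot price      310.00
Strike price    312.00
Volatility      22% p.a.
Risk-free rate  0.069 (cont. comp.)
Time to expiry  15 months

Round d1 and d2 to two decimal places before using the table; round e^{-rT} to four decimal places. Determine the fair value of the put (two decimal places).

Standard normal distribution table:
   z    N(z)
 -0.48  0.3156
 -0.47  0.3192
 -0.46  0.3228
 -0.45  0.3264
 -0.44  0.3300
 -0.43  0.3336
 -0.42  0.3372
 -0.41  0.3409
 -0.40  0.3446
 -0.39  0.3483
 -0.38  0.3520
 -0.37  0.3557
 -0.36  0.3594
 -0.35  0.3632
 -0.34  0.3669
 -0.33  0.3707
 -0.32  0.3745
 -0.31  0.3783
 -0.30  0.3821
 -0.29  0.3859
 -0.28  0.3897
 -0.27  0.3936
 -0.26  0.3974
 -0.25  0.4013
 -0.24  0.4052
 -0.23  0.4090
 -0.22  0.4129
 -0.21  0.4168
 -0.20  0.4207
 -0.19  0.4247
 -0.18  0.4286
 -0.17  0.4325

σ√T = 0.22 × 1.1180 = 0.2460
d₁ = [ln(310/312) + (0.069 + 0.22²/2)·1.25] / 0.2460 = [-0.0064 + 0.1165] / 0.2460 = 0.4475 ≈ 0.45
d₂ = d₁ − σ√T = 0.4475 − 0.2460 = 0.2015 ≈ 0.20
exp(−rT) = exp(−0.069·1.25) = 0.9174
N(−d₂) = N(-0.20) = 0.4207;  N(−d₁) = N(-0.45) = 0.3264
P = 312·0.9174·0.4207 − 310·0.3264 = 120.4165 − 101.1840 = 19.2325

19.23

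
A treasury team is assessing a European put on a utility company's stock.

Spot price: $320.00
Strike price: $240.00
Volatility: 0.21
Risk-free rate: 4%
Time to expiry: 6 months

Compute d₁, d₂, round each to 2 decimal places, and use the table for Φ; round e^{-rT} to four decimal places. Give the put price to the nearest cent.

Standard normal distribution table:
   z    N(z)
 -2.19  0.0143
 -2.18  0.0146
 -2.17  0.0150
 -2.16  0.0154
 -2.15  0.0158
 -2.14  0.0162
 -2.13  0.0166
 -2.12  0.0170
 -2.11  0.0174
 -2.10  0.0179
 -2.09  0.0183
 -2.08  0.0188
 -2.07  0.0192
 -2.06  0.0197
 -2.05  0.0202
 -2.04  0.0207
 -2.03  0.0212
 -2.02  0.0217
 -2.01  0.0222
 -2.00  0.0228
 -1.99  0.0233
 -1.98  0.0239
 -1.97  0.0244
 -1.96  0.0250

$0.31

σ√T = 0.21 × 0.7071 = 0.1485
d₁ = [ln(320/240) + (0.04 + 0.21²/2)·0.5] / 0.1485 = [0.2877 + 0.0310] / 0.1485 = 2.1463 which rounds to 2.15
d₂ = d₁ − σ√T = 2.1463 − 0.1485 = 1.9978 which rounds to 2.00
e^(−rT) = e^(−0.04·0.5) = 0.9802
N(−d₂) = N(-2.00) = 0.0228;  N(−d₁) = N(-2.15) = 0.0158
P = 240·0.9802·0.0228 − 320·0.0158 = 5.3637 − 5.0560 = 0.3077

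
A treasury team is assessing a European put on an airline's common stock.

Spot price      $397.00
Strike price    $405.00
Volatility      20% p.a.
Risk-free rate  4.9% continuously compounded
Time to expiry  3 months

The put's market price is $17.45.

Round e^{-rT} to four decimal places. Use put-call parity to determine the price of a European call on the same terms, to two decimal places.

$14.39

exp(−rT) = exp(−0.049·0.25) = 0.9878
Put-call parity: C − P = S − K·e^(−rT) = 397 − 405·0.9878 = 397 − 400.0590 = -3.0590
C = P + (C − P) = 17.45 + (-3.0590) = 14.3910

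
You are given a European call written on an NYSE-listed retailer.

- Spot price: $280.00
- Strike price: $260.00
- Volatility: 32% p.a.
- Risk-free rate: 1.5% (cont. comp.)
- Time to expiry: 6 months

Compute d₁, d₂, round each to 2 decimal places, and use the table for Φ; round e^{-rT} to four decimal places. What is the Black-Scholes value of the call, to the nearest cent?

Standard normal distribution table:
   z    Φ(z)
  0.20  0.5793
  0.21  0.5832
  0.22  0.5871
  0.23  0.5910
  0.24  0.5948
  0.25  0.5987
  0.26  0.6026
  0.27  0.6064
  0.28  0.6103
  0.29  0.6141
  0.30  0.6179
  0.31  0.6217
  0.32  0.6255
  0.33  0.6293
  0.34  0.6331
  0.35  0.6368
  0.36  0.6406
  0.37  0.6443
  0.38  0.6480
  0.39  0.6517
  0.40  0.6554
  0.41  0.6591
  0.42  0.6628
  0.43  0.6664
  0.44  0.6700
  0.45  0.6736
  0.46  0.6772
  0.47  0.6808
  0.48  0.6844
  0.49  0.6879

σ√T = 0.32 × 0.7071 = 0.2263
d₁ = [ln(280/260) + (0.015 + 0.32²/2)·0.5] / 0.2263 = [0.0741 + 0.0331] / 0.2263 = 0.4738 → 0.47
d₂ = d₁ − σ√T = 0.4738 − 0.2263 = 0.2475 → 0.25
e^(−rT) = e^(−0.015·0.5) = 0.9925
N(d₁) = N(0.47) = 0.6808;  N(d₂) = N(0.25) = 0.5987
C = 280·0.6808 − 260·0.9925·0.5987 = 190.6240 − 154.4945 = 36.1295

$36.13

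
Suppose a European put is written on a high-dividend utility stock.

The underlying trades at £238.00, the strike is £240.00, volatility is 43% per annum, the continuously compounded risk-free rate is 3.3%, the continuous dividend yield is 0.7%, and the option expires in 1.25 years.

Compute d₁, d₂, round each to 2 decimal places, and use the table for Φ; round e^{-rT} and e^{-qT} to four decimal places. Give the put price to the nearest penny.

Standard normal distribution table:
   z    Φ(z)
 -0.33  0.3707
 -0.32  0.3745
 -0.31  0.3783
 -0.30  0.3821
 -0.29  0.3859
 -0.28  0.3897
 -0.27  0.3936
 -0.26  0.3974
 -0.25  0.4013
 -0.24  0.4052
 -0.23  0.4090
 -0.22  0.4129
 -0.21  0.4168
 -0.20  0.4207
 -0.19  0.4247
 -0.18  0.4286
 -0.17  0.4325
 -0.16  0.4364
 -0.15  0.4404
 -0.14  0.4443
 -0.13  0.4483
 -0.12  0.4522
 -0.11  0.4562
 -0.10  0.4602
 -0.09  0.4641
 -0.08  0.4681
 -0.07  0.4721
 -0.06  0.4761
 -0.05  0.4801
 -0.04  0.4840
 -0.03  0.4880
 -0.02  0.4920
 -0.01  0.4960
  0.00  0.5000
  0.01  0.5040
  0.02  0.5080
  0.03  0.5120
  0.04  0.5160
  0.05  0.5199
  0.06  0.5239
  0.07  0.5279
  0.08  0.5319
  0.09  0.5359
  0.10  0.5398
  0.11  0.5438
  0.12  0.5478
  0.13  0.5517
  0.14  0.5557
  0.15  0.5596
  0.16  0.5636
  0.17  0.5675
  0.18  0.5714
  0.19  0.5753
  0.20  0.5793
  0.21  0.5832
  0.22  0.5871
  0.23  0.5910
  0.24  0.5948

£41.45

T = 1.25;  σ√T = 0.4808
d₁ = [ln(238/240) + (0.033 − 0.007 + ½·0.43²)·1.25] / (σ√T) = (-0.0084 + 0.1481) / 0.4808 = 0.2906 ⇒ 0.29
d₂ = 0.2906 − 0.4808 = -0.1902 ⇒ -0.19
e^(−qT) = e^(−0.007·1.25) = 0.9913;  e^(−rT) = e^(−0.033·1.25) = 0.9596
N(−d₂) = N(0.19) = 0.5753;  N(−d₁) = N(-0.29) = 0.3859
P = 240·0.9596·0.5753 − 238·0.9913·0.3859 = 132.4939 − 91.0452 = 41.4487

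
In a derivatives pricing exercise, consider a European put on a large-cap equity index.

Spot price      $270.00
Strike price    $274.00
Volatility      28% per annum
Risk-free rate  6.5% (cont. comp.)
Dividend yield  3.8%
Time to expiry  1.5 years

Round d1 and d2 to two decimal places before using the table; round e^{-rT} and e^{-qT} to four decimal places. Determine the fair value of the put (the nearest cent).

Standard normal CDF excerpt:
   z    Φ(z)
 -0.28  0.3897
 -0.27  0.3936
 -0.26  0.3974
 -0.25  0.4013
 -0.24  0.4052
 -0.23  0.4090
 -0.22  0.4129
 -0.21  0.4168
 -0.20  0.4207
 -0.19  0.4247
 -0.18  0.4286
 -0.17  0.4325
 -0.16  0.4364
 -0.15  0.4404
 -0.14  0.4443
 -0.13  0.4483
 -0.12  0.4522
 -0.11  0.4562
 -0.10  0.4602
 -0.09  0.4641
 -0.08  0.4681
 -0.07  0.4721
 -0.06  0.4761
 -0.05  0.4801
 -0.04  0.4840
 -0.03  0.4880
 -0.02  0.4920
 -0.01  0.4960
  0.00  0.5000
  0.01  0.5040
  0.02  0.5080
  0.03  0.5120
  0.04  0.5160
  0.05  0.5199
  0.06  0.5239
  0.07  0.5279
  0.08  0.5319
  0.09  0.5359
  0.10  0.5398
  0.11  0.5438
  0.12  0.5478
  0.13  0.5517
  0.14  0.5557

$31.82

σ√T = 0.28·√1.5 = 0.3429
d₁ = [ln(270/274) + (0.065 − 0.038 + 0.28²/2)·1.5] / 0.3429 = [-0.0147 + 0.0993] / 0.3429 = 0.2467 ⇒ 0.25
d₂ = d₁ − σ√T = 0.2467 − 0.3429 = -0.0962 ⇒ -0.10
exp(−qT) = exp(−0.038·1.5) = 0.9446;  exp(−rT) = exp(−0.065·1.5) = 0.9071
N(−d₂) = N(0.10) = 0.5398;  N(−d₁) = N(-0.25) = 0.4013
P = 274·0.9071·0.5398 − 270·0.9446·0.4013 = 134.1648 − 102.3484 = 31.8165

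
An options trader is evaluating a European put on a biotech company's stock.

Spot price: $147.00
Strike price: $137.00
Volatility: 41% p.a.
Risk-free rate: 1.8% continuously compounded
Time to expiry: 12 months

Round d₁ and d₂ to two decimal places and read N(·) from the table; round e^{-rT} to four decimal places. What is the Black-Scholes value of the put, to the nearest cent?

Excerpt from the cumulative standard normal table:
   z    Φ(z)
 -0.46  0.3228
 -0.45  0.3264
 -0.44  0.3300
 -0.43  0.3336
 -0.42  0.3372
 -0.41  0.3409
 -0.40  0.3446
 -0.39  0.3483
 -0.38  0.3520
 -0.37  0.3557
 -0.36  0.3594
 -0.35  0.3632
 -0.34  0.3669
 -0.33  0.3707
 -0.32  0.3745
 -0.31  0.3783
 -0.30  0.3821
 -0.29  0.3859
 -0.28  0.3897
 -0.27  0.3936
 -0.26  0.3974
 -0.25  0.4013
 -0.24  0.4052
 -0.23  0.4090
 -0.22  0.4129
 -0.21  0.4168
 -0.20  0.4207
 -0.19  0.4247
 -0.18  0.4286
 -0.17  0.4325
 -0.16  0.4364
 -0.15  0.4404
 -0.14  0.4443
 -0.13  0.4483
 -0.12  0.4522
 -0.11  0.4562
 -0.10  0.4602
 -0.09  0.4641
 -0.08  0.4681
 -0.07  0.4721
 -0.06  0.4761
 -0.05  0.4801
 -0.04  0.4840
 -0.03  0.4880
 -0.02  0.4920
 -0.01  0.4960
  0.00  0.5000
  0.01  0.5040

$17.17

σ√T = 0.41 × 1.0000 = 0.4100
d₁ = [ln(147/137) + (0.018 + 0.41²/2)·1] / 0.4100 = [0.0705 + 0.1020] / 0.4100 = 0.4207 which rounds to 0.42
d₂ = d₁ − σ√T = 0.4207 − 0.4100 = 0.0107 which rounds to 0.01
exp(−rT) = exp(−0.018·1) = 0.9822
N(−d₂) = N(-0.01) = 0.4960;  N(−d₁) = N(-0.42) = 0.3372
P = 137·0.9822·0.4960 − 147·0.3372 = 66.7425 − 49.5684 = 17.1741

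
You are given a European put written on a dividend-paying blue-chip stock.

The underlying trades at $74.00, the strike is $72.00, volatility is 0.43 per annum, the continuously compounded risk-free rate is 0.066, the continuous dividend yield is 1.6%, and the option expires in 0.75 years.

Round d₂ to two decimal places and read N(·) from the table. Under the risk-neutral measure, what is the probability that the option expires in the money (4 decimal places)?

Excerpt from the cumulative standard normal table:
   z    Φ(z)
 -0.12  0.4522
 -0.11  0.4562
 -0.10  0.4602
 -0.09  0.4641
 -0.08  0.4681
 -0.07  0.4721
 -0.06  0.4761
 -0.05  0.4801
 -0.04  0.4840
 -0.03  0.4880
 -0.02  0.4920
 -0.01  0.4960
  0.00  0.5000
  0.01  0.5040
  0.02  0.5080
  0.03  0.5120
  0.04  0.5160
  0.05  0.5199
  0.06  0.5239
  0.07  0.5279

0.5040

σ√T = 0.43 × 0.8660 = 0.3724
d₁ = [ln(74/72) + (0.066 − 0.016 + 0.43²/2)·0.75] / 0.3724 = [0.0274 + 0.1068] / 0.3724 = 0.3605 ≈ 0.36
d₂ = d₁ − σ√T = 0.3605 − 0.3724 = -0.0119 ≈ -0.01
Pr(exercise) under Q = N(−d₂) = N(0.01) = 0.5040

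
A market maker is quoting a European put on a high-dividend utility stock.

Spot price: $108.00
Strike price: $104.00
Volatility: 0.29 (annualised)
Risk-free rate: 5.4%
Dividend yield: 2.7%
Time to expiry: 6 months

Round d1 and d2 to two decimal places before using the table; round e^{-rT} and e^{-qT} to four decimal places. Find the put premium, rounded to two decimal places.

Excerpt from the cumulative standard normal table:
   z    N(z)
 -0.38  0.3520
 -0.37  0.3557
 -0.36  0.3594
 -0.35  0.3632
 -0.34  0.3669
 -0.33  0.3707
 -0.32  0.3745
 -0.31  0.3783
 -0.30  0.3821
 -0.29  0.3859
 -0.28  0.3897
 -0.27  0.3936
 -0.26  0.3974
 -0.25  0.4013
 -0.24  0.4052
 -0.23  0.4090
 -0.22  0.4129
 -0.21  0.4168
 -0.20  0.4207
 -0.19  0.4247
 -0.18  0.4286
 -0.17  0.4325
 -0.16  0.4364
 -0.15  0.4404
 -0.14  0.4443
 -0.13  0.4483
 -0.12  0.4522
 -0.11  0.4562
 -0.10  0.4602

$5.88

σ√T = 0.29·√0.5 = 0.2051
d₁ = [ln(108/104) + (0.054 − 0.027 + 0.29²/2)·0.5] / 0.2051 = [0.0377 + 0.0345] / 0.2051 = 0.3524 ⇒ 0.35
d₂ = d₁ − σ√T = 0.3524 − 0.2051 = 0.1473 ⇒ 0.15
exp(−qT) = exp(−0.027·0.5) = 0.9866;  exp(−rT) = exp(−0.054·0.5) = 0.9734
N(−d₂) = N(-0.15) = 0.4404;  N(−d₁) = N(-0.35) = 0.3632
P = 104·0.9734·0.4404 − 108·0.9866·0.3632 = 44.5833 − 38.7000 = 5.8833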